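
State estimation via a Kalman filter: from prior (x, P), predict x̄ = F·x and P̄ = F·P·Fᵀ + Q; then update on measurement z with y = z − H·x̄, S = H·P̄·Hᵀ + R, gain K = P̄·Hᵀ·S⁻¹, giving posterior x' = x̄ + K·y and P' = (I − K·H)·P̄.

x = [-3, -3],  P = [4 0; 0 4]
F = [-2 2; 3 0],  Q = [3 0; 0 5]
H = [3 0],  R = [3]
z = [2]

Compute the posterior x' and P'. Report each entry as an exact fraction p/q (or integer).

x' = [35/53, -501/53]
P' = [35/106 -12/53; -12/53 1309/53]

x̄ = F·x = [0, -9]
P̄ = F·P·Fᵀ + Q = [35 -24; -24 41]
y = z − H·x̄ = [2]
S = H·P̄·Hᵀ + R = [318]
K = P̄·Hᵀ·S⁻¹ = [35/106; -12/53]
x' = x̄ + K·y = [35/53, -501/53]
P' = (I − K·H)·P̄ = [35/106 -12/53; -12/53 1309/53]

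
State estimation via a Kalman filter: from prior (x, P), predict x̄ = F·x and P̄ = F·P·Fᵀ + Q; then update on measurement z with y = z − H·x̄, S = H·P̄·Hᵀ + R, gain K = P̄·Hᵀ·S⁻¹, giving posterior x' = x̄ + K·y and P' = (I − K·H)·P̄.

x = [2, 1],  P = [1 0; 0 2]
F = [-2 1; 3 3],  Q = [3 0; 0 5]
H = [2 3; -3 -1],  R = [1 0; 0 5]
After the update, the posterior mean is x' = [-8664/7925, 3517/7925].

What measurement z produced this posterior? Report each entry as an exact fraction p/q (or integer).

z = [-1, 2]

x̄ = F·x = [-3, 9]
P̄ = F·P·Fᵀ + Q = [9 0; 0 32]
S = H·P̄·Hᵀ + R = [325 -150; -150 118]
K = P̄·Hᵀ·S⁻¹ = [-963/7925 -243/634; 3264/7925 80/317]
x' − x̄ = [15111/7925, -67808/7925] = K·y
y = (KᵀK)⁻¹·Kᵀ·(x' − x̄) = [-22, 2]
z = y + H·x̄ = [-22, 2] + [21, 0] = [-1, 2]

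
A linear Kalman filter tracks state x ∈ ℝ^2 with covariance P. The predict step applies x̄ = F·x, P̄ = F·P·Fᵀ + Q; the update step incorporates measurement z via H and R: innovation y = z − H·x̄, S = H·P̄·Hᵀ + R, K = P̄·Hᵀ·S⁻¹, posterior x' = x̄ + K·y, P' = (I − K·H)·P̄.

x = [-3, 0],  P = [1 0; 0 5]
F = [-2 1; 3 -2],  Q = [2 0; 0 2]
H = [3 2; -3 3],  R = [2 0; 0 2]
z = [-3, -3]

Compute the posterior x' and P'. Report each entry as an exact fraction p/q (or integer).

x' = [-749/6841, -7924/6841]
P' = [2254/20523 446/20523; 446/20523 3184/20523]

x̄ = F·x = [6, -9]
P̄ = F·P·Fᵀ + Q = [11 -16; -16 31]
y = z − H·x̄ = [-3, 42]
S = H·P̄·Hᵀ + R = [33 39; 39 668]
K = P̄·Hᵀ·S⁻¹ = [3827/20523 -904/6841; 3853/20523 1369/6841]
x' = x̄ + K·y = [-749/6841, -7924/6841]
P' = (I − K·H)·P̄ = [2254/20523 446/20523; 446/20523 3184/20523]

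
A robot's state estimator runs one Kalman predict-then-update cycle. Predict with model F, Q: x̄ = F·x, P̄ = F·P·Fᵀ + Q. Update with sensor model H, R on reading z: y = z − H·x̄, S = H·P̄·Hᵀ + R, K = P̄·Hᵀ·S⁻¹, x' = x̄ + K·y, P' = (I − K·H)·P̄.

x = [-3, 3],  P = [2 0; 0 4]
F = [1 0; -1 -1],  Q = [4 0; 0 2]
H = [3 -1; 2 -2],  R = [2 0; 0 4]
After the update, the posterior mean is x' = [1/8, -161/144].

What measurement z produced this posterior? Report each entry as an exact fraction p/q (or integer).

x̄ = F·x = [-3, 0]
P̄ = F·P·Fᵀ + Q = [6 -2; -2 8]
S = H·P̄·Hᵀ + R = [76 68; 68 76]
K = P̄·Hᵀ·S⁻¹ = [3/8 -1/8; 37/144 -71/144]
x' − x̄ = [25/8, -161/144] = K·y
y = (KᵀK)⁻¹·Kᵀ·(x' − x̄) = [11, 8]
z = y + H·x̄ = [11, 8] + [-9, -6] = [2, 2]

z = [2, 2]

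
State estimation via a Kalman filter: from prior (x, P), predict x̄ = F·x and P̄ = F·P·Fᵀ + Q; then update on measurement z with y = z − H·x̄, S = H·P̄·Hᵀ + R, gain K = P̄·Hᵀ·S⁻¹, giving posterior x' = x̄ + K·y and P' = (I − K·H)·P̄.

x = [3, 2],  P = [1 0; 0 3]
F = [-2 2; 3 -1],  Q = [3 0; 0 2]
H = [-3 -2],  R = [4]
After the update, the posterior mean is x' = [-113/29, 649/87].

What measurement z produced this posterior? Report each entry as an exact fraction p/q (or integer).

x̄ = F·x = [-2, 7]
P̄ = F·P·Fᵀ + Q = [19 -12; -12 14]
S = H·P̄·Hᵀ + R = [87]
K = P̄·Hᵀ·S⁻¹ = [-11/29; 8/87]
x' − x̄ = [-55/29, 40/87] = K·y
y = (KᵀK)⁻¹·Kᵀ·(x' − x̄) = [5]
z = y + H·x̄ = [5] + [-8] = [-3]

z = [-3]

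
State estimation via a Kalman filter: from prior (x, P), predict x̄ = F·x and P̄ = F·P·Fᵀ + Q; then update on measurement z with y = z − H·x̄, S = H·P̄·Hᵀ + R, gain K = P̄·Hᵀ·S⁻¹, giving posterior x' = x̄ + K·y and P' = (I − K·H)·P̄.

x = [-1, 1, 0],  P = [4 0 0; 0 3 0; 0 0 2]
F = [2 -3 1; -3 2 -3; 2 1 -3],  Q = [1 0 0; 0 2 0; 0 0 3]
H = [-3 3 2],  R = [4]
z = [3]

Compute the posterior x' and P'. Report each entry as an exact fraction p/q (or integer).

x̄ = F·x = [-5, 5, -1]
P̄ = F·P·Fᵀ + Q = [46 -48 1; -48 68 0; 1 0 40]
y = z − H·x̄ = [-25]
S = H·P̄·Hᵀ + R = [2042]
K = P̄·Hᵀ·S⁻¹ = [-140/1021; 174/1021; 77/2042]
x' = x̄ + K·y = [-1605/1021, 755/1021, -3967/2042]
P' = (I − K·H)·P̄ = [7766/1021 -288/1021 11801/1021; -288/1021 8876/1021 -13398/1021; 11801/1021 -13398/1021 75751/2042]

x' = [-1605/1021, 755/1021, -3967/2042]
P' = [7766/1021 -288/1021 11801/1021; -288/1021 8876/1021 -13398/1021; 11801/1021 -13398/1021 75751/2042]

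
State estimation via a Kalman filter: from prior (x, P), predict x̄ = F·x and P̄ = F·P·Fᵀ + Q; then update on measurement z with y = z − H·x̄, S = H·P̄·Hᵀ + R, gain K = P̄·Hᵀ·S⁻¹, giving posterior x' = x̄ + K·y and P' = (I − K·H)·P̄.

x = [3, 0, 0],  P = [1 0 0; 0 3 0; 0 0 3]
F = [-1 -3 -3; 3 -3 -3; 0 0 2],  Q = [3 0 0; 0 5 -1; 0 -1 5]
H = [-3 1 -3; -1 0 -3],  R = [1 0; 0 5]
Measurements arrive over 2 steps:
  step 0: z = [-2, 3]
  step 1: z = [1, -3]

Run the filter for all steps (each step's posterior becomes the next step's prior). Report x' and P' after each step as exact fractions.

step 0: x̄ = F·x = [-3, 9, 0]
step 0: P̄ = F·P·Fᵀ + Q = [58 51 -18; 51 68 -19; -18 -19 17]
step 0: y = z − H·x̄ = [-20, 0]
step 0: S = H·P̄·Hᵀ + R = [228 117; 117 108]
step 0: K = P̄·Hᵀ·S⁻¹ = [-776/1215 2387/3645; -46/135 172/405; 79/405 -628/1215]
step 0: x' = x̄ + K·y = [2375/243, 427/27, -316/81]
step 0: P' = (I − K·H)·P̄ = [60326/3645 11821/405 -8029/1215; 11821/405 2516/45 -1409/135; -8029/1215 -1409/135 1241/405]
step 1: x̄ = F·x = [-11060/243, -520/81, -632/81]
step 1: P̄ = F·P·Fᵀ + Q = [1814984/3645 191707/1215 69806/1215; 191707/1215 36626/405 1453/405; 69806/1215 1453/405 6989/405]
step 1: y = z − H·x̄ = [-12355/81, -17477/243]
step 1: S = H·P̄·Hᵀ + R = [388324/81 527315/243; 527315/243 3655826/3645]
step 1: K = P̄·Hᵀ·S⁻¹ = [-70846036/120738393 24196997/40246131; -106065488/362215179 56204464/120738393; 57663161/362215179 -54735028/120738393]
step 1: x' = x̄ + K·y = [9999519/13415377, 191772008/40246131, 20926937/40246131]
step 1: P' = (I − K·H)·P̄ = [638115346/40246131 3394891085/120738393 -759100331/120738393; 3394891085/120738393 19420214062/362215179 -3675913405/362215179; -759100331/120738393 -3675913405/362215179 1032775471/362215179]

step 0: x' = [2375/243, 427/27, -316/81], P' = [60326/3645 11821/405 -8029/1215; 11821/405 2516/45 -1409/135; -8029/1215 -1409/135 1241/405]
step 1: x' = [9999519/13415377, 191772008/40246131, 20926937/40246131], P' = [638115346/40246131 3394891085/120738393 -759100331/120738393; 3394891085/120738393 19420214062/362215179 -3675913405/362215179; -759100331/120738393 -3675913405/362215179 1032775471/362215179]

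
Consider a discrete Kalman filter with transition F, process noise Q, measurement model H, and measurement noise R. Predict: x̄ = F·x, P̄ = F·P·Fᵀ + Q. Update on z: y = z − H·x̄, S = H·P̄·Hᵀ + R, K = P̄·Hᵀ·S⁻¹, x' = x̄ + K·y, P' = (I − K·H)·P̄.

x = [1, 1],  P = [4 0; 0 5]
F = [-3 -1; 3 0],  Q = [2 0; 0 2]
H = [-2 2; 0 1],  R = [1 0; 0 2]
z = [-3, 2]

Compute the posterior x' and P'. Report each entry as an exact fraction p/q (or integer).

x̄ = F·x = [-4, 3]
P̄ = F·P·Fᵀ + Q = [43 -36; -36 38]
y = z − H·x̄ = [-17, -1]
S = H·P̄·Hᵀ + R = [613 148; 148 40]
K = P̄·Hᵀ·S⁻¹ = [-124/327 329/654; 37/327 695/1308]
x' = x̄ + K·y = [1271/654, 713/1308]
P' = (I − K·H)·P̄ = [391/327 329/327; 329/327 695/654]

x' = [1271/654, 713/1308]
P' = [391/327 329/327; 329/327 695/654]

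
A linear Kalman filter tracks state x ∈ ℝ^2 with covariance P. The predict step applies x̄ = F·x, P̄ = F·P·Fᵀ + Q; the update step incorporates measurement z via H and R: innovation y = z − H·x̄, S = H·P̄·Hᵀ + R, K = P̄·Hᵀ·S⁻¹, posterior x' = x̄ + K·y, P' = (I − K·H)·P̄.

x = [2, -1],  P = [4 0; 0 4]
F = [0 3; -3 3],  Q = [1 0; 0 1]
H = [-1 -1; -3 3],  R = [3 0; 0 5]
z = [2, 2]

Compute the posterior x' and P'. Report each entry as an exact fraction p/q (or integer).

x' = [-533/401, -299/401]
P' = [45515/52531 31450/52531; 31450/52531 46055/52531]

x̄ = F·x = [-3, -9]
P̄ = F·P·Fᵀ + Q = [37 36; 36 73]
y = z − H·x̄ = [-10, 20]
S = H·P̄·Hᵀ + R = [185 -108; -108 347]
K = P̄·Hᵀ·S⁻¹ = [-25655/52531 -8439/52531; -25835/52531 8763/52531]
x' = x̄ + K·y = [-533/401, -299/401]
P' = (I − K·H)·P̄ = [45515/52531 31450/52531; 31450/52531 46055/52531]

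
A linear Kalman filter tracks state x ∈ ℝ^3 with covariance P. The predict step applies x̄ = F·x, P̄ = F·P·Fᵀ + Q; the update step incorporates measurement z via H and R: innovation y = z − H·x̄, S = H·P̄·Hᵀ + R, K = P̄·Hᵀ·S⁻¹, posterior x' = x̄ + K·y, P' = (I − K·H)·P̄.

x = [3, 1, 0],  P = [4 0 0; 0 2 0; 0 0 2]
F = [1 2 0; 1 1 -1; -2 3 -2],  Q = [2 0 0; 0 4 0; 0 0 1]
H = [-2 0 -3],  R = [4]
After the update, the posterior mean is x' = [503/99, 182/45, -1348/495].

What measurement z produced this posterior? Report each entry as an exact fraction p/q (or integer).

z = [-2]

x̄ = F·x = [5, 4, -3]
P̄ = F·P·Fᵀ + Q = [14 8 4; 8 12 2; 4 2 43]
S = H·P̄·Hᵀ + R = [495]
K = P̄·Hᵀ·S⁻¹ = [-8/99; -2/45; -137/495]
x' − x̄ = [8/99, 2/45, 137/495] = K·y
y = (KᵀK)⁻¹·Kᵀ·(x' − x̄) = [-1]
z = y + H·x̄ = [-1] + [-1] = [-2]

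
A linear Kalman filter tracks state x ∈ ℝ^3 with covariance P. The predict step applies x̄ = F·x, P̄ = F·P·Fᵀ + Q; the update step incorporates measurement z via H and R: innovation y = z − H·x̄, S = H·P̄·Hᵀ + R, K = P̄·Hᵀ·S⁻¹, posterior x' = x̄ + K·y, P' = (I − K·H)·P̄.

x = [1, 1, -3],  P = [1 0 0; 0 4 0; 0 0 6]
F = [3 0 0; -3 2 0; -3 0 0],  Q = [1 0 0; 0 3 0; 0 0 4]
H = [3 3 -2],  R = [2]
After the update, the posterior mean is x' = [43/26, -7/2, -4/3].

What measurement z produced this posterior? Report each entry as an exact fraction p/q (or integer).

x̄ = F·x = [3, -1, -3]
P̄ = F·P·Fᵀ + Q = [10 -9 -9; -9 28 9; -9 9 13]
S = H·P̄·Hᵀ + R = [234]
K = P̄·Hᵀ·S⁻¹ = [7/78; 1/6; -1/9]
x' − x̄ = [-35/26, -5/2, 5/3] = K·y
y = (KᵀK)⁻¹·Kᵀ·(x' − x̄) = [-15]
z = y + H·x̄ = [-15] + [12] = [-3]

z = [-3]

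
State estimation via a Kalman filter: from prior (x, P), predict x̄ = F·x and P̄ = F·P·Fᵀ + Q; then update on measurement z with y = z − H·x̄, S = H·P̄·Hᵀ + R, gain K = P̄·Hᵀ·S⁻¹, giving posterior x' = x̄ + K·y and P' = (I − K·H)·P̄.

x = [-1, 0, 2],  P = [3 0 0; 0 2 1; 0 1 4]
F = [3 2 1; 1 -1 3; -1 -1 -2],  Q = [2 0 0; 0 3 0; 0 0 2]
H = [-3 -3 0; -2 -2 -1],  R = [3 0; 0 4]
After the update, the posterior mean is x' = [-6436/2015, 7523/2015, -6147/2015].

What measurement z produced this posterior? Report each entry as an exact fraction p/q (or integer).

z = [-2, 3]

x̄ = F·x = [-1, 5, -3]
P̄ = F·P·Fᵀ + Q = [45 22 -26; 22 38 -26; -26 -26 27]
S = H·P̄·Hᵀ + R = [1146 606; 606 331]
K = P̄·Hᵀ·S⁻¹ = [-361/4030 -327/2015; -436/2015 226/2015; 829/2015 -1049/2015]
x' − x̄ = [-4421/2015, -2552/2015, -102/2015] = K·y
y = (KᵀK)⁻¹·Kᵀ·(x' − x̄) = [10, 8]
z = y + H·x̄ = [10, 8] + [-12, -5] = [-2, 3]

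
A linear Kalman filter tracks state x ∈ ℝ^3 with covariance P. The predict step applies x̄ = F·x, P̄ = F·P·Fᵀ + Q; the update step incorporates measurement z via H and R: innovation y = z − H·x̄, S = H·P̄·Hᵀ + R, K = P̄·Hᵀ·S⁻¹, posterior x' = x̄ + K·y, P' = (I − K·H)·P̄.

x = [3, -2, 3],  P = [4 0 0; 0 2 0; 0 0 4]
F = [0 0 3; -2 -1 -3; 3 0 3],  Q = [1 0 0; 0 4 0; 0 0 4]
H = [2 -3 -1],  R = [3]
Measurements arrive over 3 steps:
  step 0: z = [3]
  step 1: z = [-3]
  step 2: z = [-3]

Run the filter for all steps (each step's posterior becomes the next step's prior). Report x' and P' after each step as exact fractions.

step 0: x̄ = F·x = [9, -13, 18]
step 0: P̄ = F·P·Fᵀ + Q = [37 -36 36; -36 58 -60; 36 -60 76]
step 0: y = z − H·x̄ = [-36]
step 0: S = H·P̄·Hᵀ + R = [677]
step 0: K = P̄·Hᵀ·S⁻¹ = [146/677; -186/677; 176/677]
step 0: x' = x̄ + K·y = [837/677, -2105/677, 5850/677]
step 0: P' = (I − K·H)·P̄ = [3733/677 2784/677 -1324/677; 2784/677 4670/677 -7884/677; -1324/677 -7884/677 20476/677]
step 1: x̄ = F·x = [17550/677, -17119/677, 20061/677]
step 1: P̄ = F·P·Fᵀ + Q = [184961/677 -152688/677 172368/677; -152688/677 154538/677 -171522/677; 172368/677 -171522/677 196757/677]
step 1: y = z − H·x̄ = [-68427/677]
step 1: S = H·P̄·Hᵀ + R = [2443126/677]
step 1: K = P̄·Hᵀ·S⁻¹ = [327809/1221563; -298734/1221563; 662545/2443126]
step 1: x' = x̄ + K·y = [-1466109/1221563, -694927/1221563, 5429223/2443126]
step 1: P' = (I − K·H)·P̄ = [16283653/1221563 13792284/1221563 -9792973/1221563; 13792284/1221563 15205166/1221563 -17134728/1221563; -9792973/1221563 -17134728/1221563 61648841/2443126]
step 2: x̄ = F·x = [16287669/2443126, -9033379/2443126, 1070145/349018]
step 2: P̄ = F·P·Fᵀ + Q = [557282695/2443126 -334515525/2443126 54080865/349018; -334515525/2443126 394981813/2443126 -62342793/349018; 54080865/349018 -62342793/349018 72167257/349018]
step 2: y = z − H·x̄ = [-29756919/1221563]
step 2: S = H·P̄·Hᵀ + R = [3088996024/1221563]
step 2: K = P̄·Hᵀ·S⁻¹ = [869772955/3088996024; -708788469/3088996024; 390289991/1544498012]
step 2: x' = x̄ + K·y = [-593903859/3088996024, 5844418301/3088996024, -4771672653/1544498012]
step 2: P' = (I − K·H)·P̄ = [85314487505/3088996024 81720286065/3088996024 -38570601025/1544498012; 81720286065/3088996024 88139155465/3088996024 -49425264429/1544498012; -38570601025/1544498012 -49425264429/1544498012 17490930316/386124503]

step 0: x' = [837/677, -2105/677, 5850/677], P' = [3733/677 2784/677 -1324/677; 2784/677 4670/677 -7884/677; -1324/677 -7884/677 20476/677]
step 1: x' = [-1466109/1221563, -694927/1221563, 5429223/2443126], P' = [16283653/1221563 13792284/1221563 -9792973/1221563; 13792284/1221563 15205166/1221563 -17134728/1221563; -9792973/1221563 -17134728/1221563 61648841/2443126]
step 2: x' = [-593903859/3088996024, 5844418301/3088996024, -4771672653/1544498012], P' = [85314487505/3088996024 81720286065/3088996024 -38570601025/1544498012; 81720286065/3088996024 88139155465/3088996024 -49425264429/1544498012; -38570601025/1544498012 -49425264429/1544498012 17490930316/386124503]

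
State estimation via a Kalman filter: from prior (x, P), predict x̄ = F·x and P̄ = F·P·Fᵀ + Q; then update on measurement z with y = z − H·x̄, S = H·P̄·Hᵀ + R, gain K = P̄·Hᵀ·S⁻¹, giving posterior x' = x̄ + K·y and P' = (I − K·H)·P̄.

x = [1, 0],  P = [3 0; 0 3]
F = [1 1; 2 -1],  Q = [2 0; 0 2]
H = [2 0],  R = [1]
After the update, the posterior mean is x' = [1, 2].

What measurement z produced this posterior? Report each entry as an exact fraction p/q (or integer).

z = [2]

x̄ = F·x = [1, 2]
P̄ = F·P·Fᵀ + Q = [8 3; 3 17]
S = H·P̄·Hᵀ + R = [33]
K = P̄·Hᵀ·S⁻¹ = [16/33; 2/11]
x' − x̄ = [0, 0] = K·y
y = (KᵀK)⁻¹·Kᵀ·(x' − x̄) = [0]
z = y + H·x̄ = [0] + [2] = [2]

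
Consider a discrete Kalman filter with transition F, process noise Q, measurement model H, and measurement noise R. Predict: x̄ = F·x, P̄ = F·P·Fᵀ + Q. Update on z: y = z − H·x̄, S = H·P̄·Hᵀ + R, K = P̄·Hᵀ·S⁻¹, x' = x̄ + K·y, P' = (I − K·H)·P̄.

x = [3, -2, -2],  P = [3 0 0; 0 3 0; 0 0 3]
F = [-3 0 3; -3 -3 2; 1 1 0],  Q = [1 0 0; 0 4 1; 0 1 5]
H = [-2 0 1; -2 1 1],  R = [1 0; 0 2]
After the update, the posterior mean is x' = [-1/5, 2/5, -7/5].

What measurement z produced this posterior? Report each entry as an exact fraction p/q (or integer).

z = [-1, -1]

x̄ = F·x = [-15, -7, 1]
P̄ = F·P·Fᵀ + Q = [55 45 -9; 45 70 -17; -9 -17 11]
S = H·P̄·Hᵀ + R = [268 160; 160 125]
K = P̄·Hᵀ·S⁻¹ = [-607/1580 -198/1975; -1491/1580 1801/1975; 341/1580 -356/1975]
x' − x̄ = [74/5, 37/5, -12/5] = K·y
y = (KᵀK)⁻¹·Kᵀ·(x' − x̄) = [-32, -25]
z = y + H·x̄ = [-32, -25] + [31, 24] = [-1, -1]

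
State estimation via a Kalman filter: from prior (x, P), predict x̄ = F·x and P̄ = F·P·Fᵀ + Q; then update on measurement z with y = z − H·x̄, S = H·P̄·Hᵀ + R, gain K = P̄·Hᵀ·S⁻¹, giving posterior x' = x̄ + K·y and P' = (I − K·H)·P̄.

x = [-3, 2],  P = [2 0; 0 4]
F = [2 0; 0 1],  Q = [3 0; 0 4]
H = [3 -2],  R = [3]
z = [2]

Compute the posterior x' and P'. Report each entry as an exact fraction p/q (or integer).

x' = [-6/67, -58/67]
P' = [385/134 264/67; 264/67 408/67]

x̄ = F·x = [-6, 2]
P̄ = F·P·Fᵀ + Q = [11 0; 0 8]
y = z − H·x̄ = [24]
S = H·P̄·Hᵀ + R = [134]
K = P̄·Hᵀ·S⁻¹ = [33/134; -8/67]
x' = x̄ + K·y = [-6/67, -58/67]
P' = (I − K·H)·P̄ = [385/134 264/67; 264/67 408/67]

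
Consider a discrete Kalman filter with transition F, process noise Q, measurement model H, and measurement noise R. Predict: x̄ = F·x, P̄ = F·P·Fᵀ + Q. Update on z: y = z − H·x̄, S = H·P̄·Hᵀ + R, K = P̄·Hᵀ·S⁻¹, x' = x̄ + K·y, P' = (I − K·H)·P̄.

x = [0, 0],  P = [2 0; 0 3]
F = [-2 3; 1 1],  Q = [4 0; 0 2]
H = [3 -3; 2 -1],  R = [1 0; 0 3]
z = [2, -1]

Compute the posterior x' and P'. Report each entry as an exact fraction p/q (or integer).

x̄ = F·x = [0, 0]
P̄ = F·P·Fᵀ + Q = [39 5; 5 7]
y = z − H·x̄ = [2, -1]
S = H·P̄·Hᵀ + R = [325 210; 210 146]
K = P̄·Hᵀ·S⁻¹ = [-219/1675 461/670; -753/1675 447/670]
x' = x̄ + K·y = [-3181/3350, -5247/3350]
P' = (I − K·H)·P̄ = [7061/3350 7207/3350; 7207/3350 7709/3350]

x' = [-3181/3350, -5247/3350]
P' = [7061/3350 7207/3350; 7207/3350 7709/3350]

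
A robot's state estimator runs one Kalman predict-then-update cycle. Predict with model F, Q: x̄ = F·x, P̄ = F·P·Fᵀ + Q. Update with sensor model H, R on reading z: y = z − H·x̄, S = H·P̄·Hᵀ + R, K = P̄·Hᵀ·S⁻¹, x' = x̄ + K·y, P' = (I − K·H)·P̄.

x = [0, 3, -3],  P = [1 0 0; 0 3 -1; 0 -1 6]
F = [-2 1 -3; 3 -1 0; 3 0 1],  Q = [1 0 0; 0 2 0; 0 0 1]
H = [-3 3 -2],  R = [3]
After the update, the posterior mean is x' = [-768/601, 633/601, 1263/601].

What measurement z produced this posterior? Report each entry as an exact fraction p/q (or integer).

x̄ = F·x = [12, -3, -3]
P̄ = F·P·Fᵀ + Q = [68 -12 -25; -12 14 10; -25 10 16]
S = H·P̄·Hᵀ + R = [601]
K = P̄·Hᵀ·S⁻¹ = [-190/601; 58/601; 73/601]
x' − x̄ = [-7980/601, 2436/601, 3066/601] = K·y
y = (KᵀK)⁻¹·Kᵀ·(x' − x̄) = [42]
z = y + H·x̄ = [42] + [-39] = [3]

z = [3]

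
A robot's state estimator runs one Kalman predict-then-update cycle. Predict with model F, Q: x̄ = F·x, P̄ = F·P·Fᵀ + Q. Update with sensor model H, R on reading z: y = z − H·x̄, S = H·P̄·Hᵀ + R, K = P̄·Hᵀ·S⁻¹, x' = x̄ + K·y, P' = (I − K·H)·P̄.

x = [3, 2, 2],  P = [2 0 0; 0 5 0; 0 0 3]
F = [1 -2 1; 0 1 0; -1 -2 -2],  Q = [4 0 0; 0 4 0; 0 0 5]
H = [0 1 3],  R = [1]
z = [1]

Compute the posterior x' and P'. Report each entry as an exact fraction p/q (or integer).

x' = [1133/301, -10/43, 113/301]
P' = [8053/301 -352/43 830/301; -352/43 324/43 -109/43; 830/301 -109/43 290/301]

x̄ = F·x = [1, 2, -11]
P̄ = F·P·Fᵀ + Q = [29 -10 12; -10 9 -10; 12 -10 39]
y = z − H·x̄ = [32]
S = H·P̄·Hᵀ + R = [301]
K = P̄·Hᵀ·S⁻¹ = [26/301; -3/43; 107/301]
x' = x̄ + K·y = [1133/301, -10/43, 113/301]
P' = (I − K·H)·P̄ = [8053/301 -352/43 830/301; -352/43 324/43 -109/43; 830/301 -109/43 290/301]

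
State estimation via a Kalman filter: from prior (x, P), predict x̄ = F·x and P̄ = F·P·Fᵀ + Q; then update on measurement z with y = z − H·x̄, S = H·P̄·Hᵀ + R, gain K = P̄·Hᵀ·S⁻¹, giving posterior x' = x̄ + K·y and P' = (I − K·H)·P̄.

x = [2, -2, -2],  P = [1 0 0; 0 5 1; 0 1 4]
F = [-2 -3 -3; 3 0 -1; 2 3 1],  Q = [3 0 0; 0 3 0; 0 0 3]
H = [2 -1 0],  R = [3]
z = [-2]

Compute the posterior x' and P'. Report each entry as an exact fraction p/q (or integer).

x' = [1226/407, 3236/407, -178/407]
P' = [1933/407 3257/407 -276/407; 3257/407 6508/407 -117/407; -276/407 -117/407 4209/407]

x̄ = F·x = [8, 8, -4]
P̄ = F·P·Fᵀ + Q = [106 9 -73; 9 16 -1; -73 -1 62]
y = z − H·x̄ = [-10]
S = H·P̄·Hᵀ + R = [407]
K = P̄·Hᵀ·S⁻¹ = [203/407; 2/407; -145/407]
x' = x̄ + K·y = [1226/407, 3236/407, -178/407]
P' = (I − K·H)·P̄ = [1933/407 3257/407 -276/407; 3257/407 6508/407 -117/407; -276/407 -117/407 4209/407]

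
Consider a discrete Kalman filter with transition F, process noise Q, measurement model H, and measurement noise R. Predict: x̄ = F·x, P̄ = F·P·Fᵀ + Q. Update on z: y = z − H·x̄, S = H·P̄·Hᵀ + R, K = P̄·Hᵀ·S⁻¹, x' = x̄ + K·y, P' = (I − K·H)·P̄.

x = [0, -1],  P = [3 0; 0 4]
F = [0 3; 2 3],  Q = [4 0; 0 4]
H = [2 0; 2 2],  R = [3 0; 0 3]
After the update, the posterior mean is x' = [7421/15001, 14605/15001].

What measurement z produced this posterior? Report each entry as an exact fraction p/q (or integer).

x̄ = F·x = [-3, -3]
P̄ = F·P·Fᵀ + Q = [40 36; 36 52]
S = H·P̄·Hᵀ + R = [163 304; 304 659]
K = P̄·Hᵀ·S⁻¹ = [6512/15001 456/15001; -6056/15001 6800/15001]
x' − x̄ = [52424/15001, 59608/15001] = K·y
y = (KᵀK)⁻¹·Kᵀ·(x' − x̄) = [7, 15]
z = y + H·x̄ = [7, 15] + [-6, -12] = [1, 3]

z = [1, 3]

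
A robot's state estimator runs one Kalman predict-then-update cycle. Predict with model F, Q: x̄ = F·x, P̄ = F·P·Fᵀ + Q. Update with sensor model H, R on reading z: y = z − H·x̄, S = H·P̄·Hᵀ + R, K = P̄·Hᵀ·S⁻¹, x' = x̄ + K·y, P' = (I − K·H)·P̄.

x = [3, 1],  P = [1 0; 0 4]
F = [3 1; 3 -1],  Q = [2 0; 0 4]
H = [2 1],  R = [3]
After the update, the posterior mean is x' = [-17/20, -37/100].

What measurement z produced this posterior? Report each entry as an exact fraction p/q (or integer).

z = [-3]

x̄ = F·x = [10, 8]
P̄ = F·P·Fᵀ + Q = [15 5; 5 17]
S = H·P̄·Hᵀ + R = [100]
K = P̄·Hᵀ·S⁻¹ = [7/20; 27/100]
x' − x̄ = [-217/20, -837/100] = K·y
y = (KᵀK)⁻¹·Kᵀ·(x' − x̄) = [-31]
z = y + H·x̄ = [-31] + [28] = [-3]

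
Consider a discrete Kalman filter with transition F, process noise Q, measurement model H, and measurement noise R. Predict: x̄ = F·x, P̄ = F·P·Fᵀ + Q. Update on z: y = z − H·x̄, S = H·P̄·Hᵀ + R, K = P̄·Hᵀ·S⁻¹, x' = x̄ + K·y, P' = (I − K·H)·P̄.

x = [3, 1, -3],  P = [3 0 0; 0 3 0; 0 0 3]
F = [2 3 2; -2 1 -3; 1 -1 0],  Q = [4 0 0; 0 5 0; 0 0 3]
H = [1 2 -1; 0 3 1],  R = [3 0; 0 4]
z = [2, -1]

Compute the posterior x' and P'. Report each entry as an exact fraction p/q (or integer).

x' = [112132/17355, -18452/17355, 13789/5785]
P' = [213619/17355 -43619/17355 31943/5785; -43619/17355 13729/17355 -6793/5785; 31943/5785 -6793/5785 22143/5785]

x̄ = F·x = [3, 4, 2]
P̄ = F·P·Fᵀ + Q = [55 -21 -3; -21 47 -9; -3 -9 9]
y = z − H·x̄ = [-7, -15]
S = H·P̄·Hᵀ + R = [213 216; 216 382]
K = P̄·Hᵀ·S⁻¹ = [10184/17355 -2919/5785; 1406/17355 1734/5785; -1262/5785 441/5785]
x' = x̄ + K·y = [112132/17355, -18452/17355, 13789/5785]
P' = (I − K·H)·P̄ = [213619/17355 -43619/17355 31943/5785; -43619/17355 13729/17355 -6793/5785; 31943/5785 -6793/5785 22143/5785]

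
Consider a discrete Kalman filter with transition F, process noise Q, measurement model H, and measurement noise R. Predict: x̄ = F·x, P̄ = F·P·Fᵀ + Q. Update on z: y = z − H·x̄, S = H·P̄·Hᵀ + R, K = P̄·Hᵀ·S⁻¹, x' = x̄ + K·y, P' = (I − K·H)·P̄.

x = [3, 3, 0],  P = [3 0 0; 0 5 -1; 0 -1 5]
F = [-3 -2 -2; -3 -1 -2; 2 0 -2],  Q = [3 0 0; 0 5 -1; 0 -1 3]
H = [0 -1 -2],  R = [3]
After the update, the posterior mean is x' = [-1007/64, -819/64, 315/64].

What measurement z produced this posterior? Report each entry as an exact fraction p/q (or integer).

x̄ = F·x = [-15, -12, 6]
P̄ = F·P·Fᵀ + Q = [62 51 -2; 51 53 -1; -2 -1 35]
S = H·P̄·Hᵀ + R = [192]
K = P̄·Hᵀ·S⁻¹ = [-47/192; -17/64; -23/64]
x' − x̄ = [-47/64, -51/64, -69/64] = K·y
y = (KᵀK)⁻¹·Kᵀ·(x' − x̄) = [3]
z = y + H·x̄ = [3] + [0] = [3]

z = [3]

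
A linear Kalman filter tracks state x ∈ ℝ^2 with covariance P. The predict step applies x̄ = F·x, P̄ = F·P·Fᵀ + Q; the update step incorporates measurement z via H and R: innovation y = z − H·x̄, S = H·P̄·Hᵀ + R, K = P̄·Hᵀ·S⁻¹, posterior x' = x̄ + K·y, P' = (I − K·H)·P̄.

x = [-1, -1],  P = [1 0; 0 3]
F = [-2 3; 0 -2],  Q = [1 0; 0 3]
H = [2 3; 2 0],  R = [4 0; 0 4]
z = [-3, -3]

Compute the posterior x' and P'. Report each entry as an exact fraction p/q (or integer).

x̄ = F·x = [-1, 2]
P̄ = F·P·Fᵀ + Q = [32 -18; -18 15]
y = z − H·x̄ = [-7, -1]
S = H·P̄·Hᵀ + R = [51 20; 20 132]
K = P̄·Hᵀ·S⁻¹ = [10/1583 766/1583; 477/1583 -504/1583]
x' = x̄ + K·y = [-2419/1583, 331/1583]
P' = (I − K·H)·P̄ = [1532/1583 -1008/1583; -1008/1583 1308/1583]

x' = [-2419/1583, 331/1583]
P' = [1532/1583 -1008/1583; -1008/1583 1308/1583]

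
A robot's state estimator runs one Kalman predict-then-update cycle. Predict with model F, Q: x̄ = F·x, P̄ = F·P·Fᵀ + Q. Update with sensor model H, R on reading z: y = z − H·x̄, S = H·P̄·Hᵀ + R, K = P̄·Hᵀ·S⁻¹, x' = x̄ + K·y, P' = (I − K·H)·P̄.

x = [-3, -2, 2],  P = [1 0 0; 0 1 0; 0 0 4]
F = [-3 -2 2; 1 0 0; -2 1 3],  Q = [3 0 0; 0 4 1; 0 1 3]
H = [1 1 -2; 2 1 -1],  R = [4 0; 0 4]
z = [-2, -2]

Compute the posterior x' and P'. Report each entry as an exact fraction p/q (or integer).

x' = [2105/1489, -3978/1489, 797/1489]
P' = [3953/1489 -2511/1489 1699/1489; -2511/1489 7209/1489 2231/1489; 1699/1489 2231/1489 3825/1489]

x̄ = F·x = [17, -3, 10]
P̄ = F·P·Fᵀ + Q = [32 -3 28; -3 5 -1; 28 -1 44]
y = z − H·x̄ = [4, -23]
S = H·P̄·Hᵀ + R = [103 11; 11 59]
K = P̄·Hᵀ·S⁻¹ = [-489/1489 924/1489; 59/1489 -11/1489; -930/1489 451/1489]
x' = x̄ + K·y = [2105/1489, -3978/1489, 797/1489]
P' = (I − K·H)·P̄ = [3953/1489 -2511/1489 1699/1489; -2511/1489 7209/1489 2231/1489; 1699/1489 2231/1489 3825/1489]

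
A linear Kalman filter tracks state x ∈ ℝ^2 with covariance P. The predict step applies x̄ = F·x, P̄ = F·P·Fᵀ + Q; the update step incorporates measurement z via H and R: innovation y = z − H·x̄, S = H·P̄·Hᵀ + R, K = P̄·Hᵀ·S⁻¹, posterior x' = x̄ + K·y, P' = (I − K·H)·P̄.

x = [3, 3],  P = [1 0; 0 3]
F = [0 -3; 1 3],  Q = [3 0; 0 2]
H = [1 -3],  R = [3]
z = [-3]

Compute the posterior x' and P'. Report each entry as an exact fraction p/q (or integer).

x' = [159/155, 222/155]
P' = [543/155 144/155; 144/155 87/155]

x̄ = F·x = [-9, 12]
P̄ = F·P·Fᵀ + Q = [30 -27; -27 30]
y = z − H·x̄ = [42]
S = H·P̄·Hᵀ + R = [465]
K = P̄·Hᵀ·S⁻¹ = [37/155; -39/155]
x' = x̄ + K·y = [159/155, 222/155]
P' = (I − K·H)·P̄ = [543/155 144/155; 144/155 87/155]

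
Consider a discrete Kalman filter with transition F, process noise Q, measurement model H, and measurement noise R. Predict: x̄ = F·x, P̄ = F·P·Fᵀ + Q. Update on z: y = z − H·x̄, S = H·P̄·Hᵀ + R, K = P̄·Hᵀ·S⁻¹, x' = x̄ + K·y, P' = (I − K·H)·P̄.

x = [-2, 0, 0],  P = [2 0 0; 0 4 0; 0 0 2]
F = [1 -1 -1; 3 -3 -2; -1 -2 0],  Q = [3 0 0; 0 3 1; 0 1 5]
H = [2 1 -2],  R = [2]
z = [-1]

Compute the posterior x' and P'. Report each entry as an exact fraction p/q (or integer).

x' = [82/167, -79/167, 139/167]
P' = [813/167 1402/167 1482/167; 1402/167 5814/167 4238/167; 1482/167 4238/167 3616/167]

x̄ = F·x = [-2, -6, 2]
P̄ = F·P·Fᵀ + Q = [11 22 6; 22 65 19; 6 19 23]
y = z − H·x̄ = [13]
S = H·P̄·Hᵀ + R = [167]
K = P̄·Hᵀ·S⁻¹ = [32/167; 71/167; -15/167]
x' = x̄ + K·y = [82/167, -79/167, 139/167]
P' = (I − K·H)·P̄ = [813/167 1402/167 1482/167; 1402/167 5814/167 4238/167; 1482/167 4238/167 3616/167]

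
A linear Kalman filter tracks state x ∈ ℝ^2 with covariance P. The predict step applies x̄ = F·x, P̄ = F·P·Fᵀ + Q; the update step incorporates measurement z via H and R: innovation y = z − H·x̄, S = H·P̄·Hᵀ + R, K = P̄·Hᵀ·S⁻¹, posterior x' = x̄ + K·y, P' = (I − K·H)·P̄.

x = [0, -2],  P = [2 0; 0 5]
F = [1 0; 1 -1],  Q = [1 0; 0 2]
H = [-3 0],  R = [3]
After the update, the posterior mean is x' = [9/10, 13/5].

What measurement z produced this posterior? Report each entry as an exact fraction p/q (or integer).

z = [-3]

x̄ = F·x = [0, 2]
P̄ = F·P·Fᵀ + Q = [3 2; 2 9]
S = H·P̄·Hᵀ + R = [30]
K = P̄·Hᵀ·S⁻¹ = [-3/10; -1/5]
x' − x̄ = [9/10, 3/5] = K·y
y = (KᵀK)⁻¹·Kᵀ·(x' − x̄) = [-3]
z = y + H·x̄ = [-3] + [0] = [-3]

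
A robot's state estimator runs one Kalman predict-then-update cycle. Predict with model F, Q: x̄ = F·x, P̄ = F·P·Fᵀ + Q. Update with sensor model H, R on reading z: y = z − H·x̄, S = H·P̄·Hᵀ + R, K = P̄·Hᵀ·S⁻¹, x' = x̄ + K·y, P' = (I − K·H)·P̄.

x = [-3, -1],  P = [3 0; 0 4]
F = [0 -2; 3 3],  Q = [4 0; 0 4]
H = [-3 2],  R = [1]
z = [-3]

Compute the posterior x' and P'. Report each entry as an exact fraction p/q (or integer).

x' = [-1442/737, -3282/737]
P' = [3076/737 4560/737; 4560/737 6943/737]

x̄ = F·x = [2, -12]
P̄ = F·P·Fᵀ + Q = [20 -24; -24 67]
y = z − H·x̄ = [27]
S = H·P̄·Hᵀ + R = [737]
K = P̄·Hᵀ·S⁻¹ = [-108/737; 206/737]
x' = x̄ + K·y = [-1442/737, -3282/737]
P' = (I − K·H)·P̄ = [3076/737 4560/737; 4560/737 6943/737]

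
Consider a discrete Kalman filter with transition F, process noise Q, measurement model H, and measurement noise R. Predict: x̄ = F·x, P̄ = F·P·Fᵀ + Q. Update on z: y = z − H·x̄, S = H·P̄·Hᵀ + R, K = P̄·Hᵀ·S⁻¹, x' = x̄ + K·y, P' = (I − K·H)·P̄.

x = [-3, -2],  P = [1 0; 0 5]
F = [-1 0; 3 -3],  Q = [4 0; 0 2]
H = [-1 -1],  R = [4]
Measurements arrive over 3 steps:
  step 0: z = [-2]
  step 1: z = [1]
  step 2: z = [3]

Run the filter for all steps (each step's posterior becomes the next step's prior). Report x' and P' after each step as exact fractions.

step 0: x̄ = F·x = [3, -3]
step 0: P̄ = F·P·Fᵀ + Q = [5 -3; -3 56]
step 0: y = z − H·x̄ = [-2]
step 0: S = H·P̄·Hᵀ + R = [59]
step 0: K = P̄·Hᵀ·S⁻¹ = [-2/59; -53/59]
step 0: x' = x̄ + K·y = [181/59, -71/59]
step 0: P' = (I − K·H)·P̄ = [291/59 -283/59; -283/59 495/59]
step 1: x̄ = F·x = [-181/59, 756/59]
step 1: P̄ = F·P·Fᵀ + Q = [527/59 -1722/59; -1722/59 12286/59]
step 1: y = z − H·x̄ = [634/59]
step 1: S = H·P̄·Hᵀ + R = [9605/59]
step 1: K = P̄·Hᵀ·S⁻¹ = [239/1921; -10564/9605]
step 1: x' = x̄ + K·y = [-3325/1921, 9556/9605]
step 1: P' = (I − K·H)·P̄ = [12318/1921 -13274/1921; -13274/1921 108626/9605]
step 2: x̄ = F·x = [3325/1921, -78543/9605]
step 2: P̄ = F·P·Fᵀ + Q = [20002/1921 -76776/1921; -76776/1921 2745814/9605]
step 2: y = z − H·x̄ = [-33103/9605]
step 2: S = H·P̄·Hᵀ + R = [2116484/9605]
step 2: K = P̄·Hᵀ·S⁻¹ = [141935/1058242; -1180967/1058242]
step 2: x' = x̄ + K·y = [1342509/1058242, -4583441/1058242]
step 2: P' = (I − K·H)·P̄ = [3411957/529121 -3695827/529121; -3695827/529121 6057761/529121]

step 0: x' = [181/59, -71/59], P' = [291/59 -283/59; -283/59 495/59]
step 1: x' = [-3325/1921, 9556/9605], P' = [12318/1921 -13274/1921; -13274/1921 108626/9605]
step 2: x' = [1342509/1058242, -4583441/1058242], P' = [3411957/529121 -3695827/529121; -3695827/529121 6057761/529121]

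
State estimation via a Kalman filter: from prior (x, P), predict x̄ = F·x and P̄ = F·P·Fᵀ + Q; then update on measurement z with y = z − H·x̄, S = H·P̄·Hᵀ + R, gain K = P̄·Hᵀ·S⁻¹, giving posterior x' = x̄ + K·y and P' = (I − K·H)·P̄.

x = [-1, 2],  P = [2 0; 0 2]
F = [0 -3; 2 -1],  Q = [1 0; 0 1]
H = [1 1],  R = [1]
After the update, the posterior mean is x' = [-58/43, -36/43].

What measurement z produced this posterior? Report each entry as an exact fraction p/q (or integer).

z = [-2]

x̄ = F·x = [-6, -4]
P̄ = F·P·Fᵀ + Q = [19 6; 6 11]
S = H·P̄·Hᵀ + R = [43]
K = P̄·Hᵀ·S⁻¹ = [25/43; 17/43]
x' − x̄ = [200/43, 136/43] = K·y
y = (KᵀK)⁻¹·Kᵀ·(x' − x̄) = [8]
z = y + H·x̄ = [8] + [-10] = [-2]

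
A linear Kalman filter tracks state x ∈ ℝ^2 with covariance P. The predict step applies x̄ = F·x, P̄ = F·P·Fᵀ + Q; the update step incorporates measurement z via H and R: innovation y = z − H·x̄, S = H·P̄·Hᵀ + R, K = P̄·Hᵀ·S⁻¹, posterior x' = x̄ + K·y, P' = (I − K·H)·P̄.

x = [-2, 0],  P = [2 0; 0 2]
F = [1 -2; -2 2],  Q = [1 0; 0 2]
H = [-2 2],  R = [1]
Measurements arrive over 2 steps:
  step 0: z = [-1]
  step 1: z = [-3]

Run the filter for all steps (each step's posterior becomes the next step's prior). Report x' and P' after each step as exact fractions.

step 0: x̄ = F·x = [-2, 4]
step 0: P̄ = F·P·Fᵀ + Q = [11 -12; -12 18]
step 0: y = z − H·x̄ = [-13]
step 0: S = H·P̄·Hᵀ + R = [213]
step 0: K = P̄·Hᵀ·S⁻¹ = [-46/213; 20/71]
step 0: x' = x̄ + K·y = [172/213, 24/71]
step 0: P' = (I − K·H)·P̄ = [227/213 68/71; 68/71 78/71]
step 1: x̄ = F·x = [28/213, -200/213]
step 1: P̄ = F·P·Fᵀ + Q = [560/213 -166/213; -166/213 638/213]
step 1: y = z − H·x̄ = [-61/71]
step 1: S = H·P̄·Hᵀ + R = [2111/71]
step 1: K = P̄·Hᵀ·S⁻¹ = [-484/2111; 536/2111]
step 1: x' = x̄ + K·y = [2080/6333, -7328/6333]
step 1: P' = (I − K·H)·P̄ = [6752/6333 6026/6333; 6026/6333 6830/6333]

step 0: x' = [172/213, 24/71], P' = [227/213 68/71; 68/71 78/71]
step 1: x' = [2080/6333, -7328/6333], P' = [6752/6333 6026/6333; 6026/6333 6830/6333]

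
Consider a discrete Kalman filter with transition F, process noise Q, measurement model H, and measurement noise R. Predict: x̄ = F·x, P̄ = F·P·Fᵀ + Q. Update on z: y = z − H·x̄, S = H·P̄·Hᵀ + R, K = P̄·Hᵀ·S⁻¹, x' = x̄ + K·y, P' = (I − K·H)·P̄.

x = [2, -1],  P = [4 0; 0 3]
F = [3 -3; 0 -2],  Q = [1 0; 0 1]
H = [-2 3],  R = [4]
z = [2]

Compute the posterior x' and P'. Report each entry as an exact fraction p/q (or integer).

x' = [59/23, 52/23]
P' = [4828/161 3120/161; 3120/161 2084/161]

x̄ = F·x = [9, 2]
P̄ = F·P·Fᵀ + Q = [64 18; 18 13]
y = z − H·x̄ = [14]
S = H·P̄·Hᵀ + R = [161]
K = P̄·Hᵀ·S⁻¹ = [-74/161; 3/161]
x' = x̄ + K·y = [59/23, 52/23]
P' = (I − K·H)·P̄ = [4828/161 3120/161; 3120/161 2084/161]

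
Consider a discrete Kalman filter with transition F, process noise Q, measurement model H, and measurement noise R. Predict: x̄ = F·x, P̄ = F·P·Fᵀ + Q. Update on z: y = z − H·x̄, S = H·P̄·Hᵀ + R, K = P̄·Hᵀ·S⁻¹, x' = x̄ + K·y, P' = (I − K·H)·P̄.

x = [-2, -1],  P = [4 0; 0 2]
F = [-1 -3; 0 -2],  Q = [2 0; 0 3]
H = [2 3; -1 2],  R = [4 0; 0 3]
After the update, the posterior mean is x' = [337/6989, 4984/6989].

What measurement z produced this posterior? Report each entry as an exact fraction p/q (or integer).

z = [2, 2]

x̄ = F·x = [5, 2]
P̄ = F·P·Fᵀ + Q = [24 12; 12 11]
S = H·P̄·Hᵀ + R = [343 30; 30 23]
K = P̄·Hᵀ·S⁻¹ = [1932/6989 -2520/6989; 1011/6989 1720/6989]
x' − x̄ = [-34608/6989, -8994/6989] = K·y
y = (KᵀK)⁻¹·Kᵀ·(x' − x̄) = [-14, 3]
z = y + H·x̄ = [-14, 3] + [16, -1] = [2, 2]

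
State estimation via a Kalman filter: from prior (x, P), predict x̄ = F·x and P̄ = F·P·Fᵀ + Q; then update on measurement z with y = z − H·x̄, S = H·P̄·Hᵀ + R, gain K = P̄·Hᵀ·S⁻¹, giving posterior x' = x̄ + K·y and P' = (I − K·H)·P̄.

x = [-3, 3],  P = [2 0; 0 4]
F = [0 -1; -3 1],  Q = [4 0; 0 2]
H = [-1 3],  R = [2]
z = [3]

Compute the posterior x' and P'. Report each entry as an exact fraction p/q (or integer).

x' = [-3/25, 132/125]
P' = [32/5 52/25; 52/25 112/125]

x̄ = F·x = [-3, 12]
P̄ = F·P·Fᵀ + Q = [8 -4; -4 24]
y = z − H·x̄ = [-36]
S = H·P̄·Hᵀ + R = [250]
K = P̄·Hᵀ·S⁻¹ = [-2/25; 38/125]
x' = x̄ + K·y = [-3/25, 132/125]
P' = (I − K·H)·P̄ = [32/5 52/25; 52/25 112/125]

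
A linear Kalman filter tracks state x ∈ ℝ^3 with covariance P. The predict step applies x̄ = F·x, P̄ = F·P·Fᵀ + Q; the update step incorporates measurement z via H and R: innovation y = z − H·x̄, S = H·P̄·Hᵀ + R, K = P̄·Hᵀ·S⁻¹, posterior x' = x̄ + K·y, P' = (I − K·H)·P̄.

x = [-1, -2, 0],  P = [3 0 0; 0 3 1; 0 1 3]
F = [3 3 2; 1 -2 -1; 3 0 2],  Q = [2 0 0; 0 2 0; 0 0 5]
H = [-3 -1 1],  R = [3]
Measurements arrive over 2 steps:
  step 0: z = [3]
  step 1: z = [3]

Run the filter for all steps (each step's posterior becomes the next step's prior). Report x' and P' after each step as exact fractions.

step 0: x' = [-405/391, 435/391, 447/391], P' = [1351/391 -1509/391 2025/391; -1509/391 7703/391 3299/391; 2025/391 3299/391 9104/391]
step 1: x' = [-74031/76532, -386139/153064, -46647/19133], P' = [898809/153064 1345869/306128 392466/19133; 1345869/306128 19700865/612256 883503/19133; 392466/19133 883503/19133 2047578/19133]

step 0: x̄ = F·x = [-9, 3, -3]
step 0: P̄ = F·P·Fᵀ + Q = [80 -22 45; -22 24 -1; 45 -1 44]
step 0: y = z − H·x̄ = [-18]
step 0: S = H·P̄·Hᵀ + R = [391]
step 0: K = P̄·Hᵀ·S⁻¹ = [-173/391; 41/391; -90/391]
step 0: x' = x̄ + K·y = [-405/391, 435/391, 447/391]
step 0: P' = (I − K·H)·P̄ = [1351/391 -1509/391 2025/391; -1509/391 7703/391 3299/391; 2025/391 3299/391 9104/391]
step 1: x̄ = F·x = [984/391, -1722/391, -321/391]
step 1: P̄ = F·P·Fᵀ + Q = [155410/391 -80964/391 79088/391; -80964/391 57231/391 -20322/391; 79088/391 -20322/391 74830/391]
step 1: y = z − H·x̄ = [2724/391]
step 1: S = H·P̄·Hᵀ + R = [612256/391]
step 1: K = P̄·Hᵀ·S⁻¹ = [-153089/306128; 165339/612256; -4441/19133]
step 1: x' = x̄ + K·y = [-74031/76532, -386139/153064, -46647/19133]
step 1: P' = (I − K·H)·P̄ = [898809/153064 1345869/306128 392466/19133; 1345869/306128 19700865/612256 883503/19133; 392466/19133 883503/19133 2047578/19133]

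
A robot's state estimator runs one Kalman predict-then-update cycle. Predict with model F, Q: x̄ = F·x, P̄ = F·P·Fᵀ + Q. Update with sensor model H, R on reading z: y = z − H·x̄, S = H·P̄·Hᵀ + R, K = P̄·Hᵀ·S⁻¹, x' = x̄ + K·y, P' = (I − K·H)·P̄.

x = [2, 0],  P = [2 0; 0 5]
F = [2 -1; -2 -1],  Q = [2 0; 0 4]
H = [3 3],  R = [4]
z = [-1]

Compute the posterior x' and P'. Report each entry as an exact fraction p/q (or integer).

x' = [458/119, -71/17]
P' = [1137/119 -159/17; -159/17 163/17]

x̄ = F·x = [4, -4]
P̄ = F·P·Fᵀ + Q = [15 -3; -3 17]
y = z − H·x̄ = [-1]
S = H·P̄·Hᵀ + R = [238]
K = P̄·Hᵀ·S⁻¹ = [18/119; 3/17]
x' = x̄ + K·y = [458/119, -71/17]
P' = (I − K·H)·P̄ = [1137/119 -159/17; -159/17 163/17]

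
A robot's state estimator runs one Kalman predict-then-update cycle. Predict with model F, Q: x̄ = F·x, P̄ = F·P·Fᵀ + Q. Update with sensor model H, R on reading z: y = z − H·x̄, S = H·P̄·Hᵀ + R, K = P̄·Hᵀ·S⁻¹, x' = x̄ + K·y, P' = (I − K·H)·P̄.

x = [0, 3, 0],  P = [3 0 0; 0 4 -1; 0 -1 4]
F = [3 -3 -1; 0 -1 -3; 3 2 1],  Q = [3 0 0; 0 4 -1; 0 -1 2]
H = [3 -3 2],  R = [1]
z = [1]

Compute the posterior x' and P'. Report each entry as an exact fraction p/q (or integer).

x' = [-8461/1063, -3889/1063, 7386/1063]
P' = [43068/1063 30682/1063 -18500/1063; 30682/1063 30394/1063 -482/1063; -18500/1063 -482/1063 27099/1063]

x̄ = F·x = [-9, -3, 6]
P̄ = F·P·Fᵀ + Q = [64 14 4; 14 38 -14; 4 -14 45]
y = z − H·x̄ = [7]
S = H·P̄·Hᵀ + R = [1063]
K = P̄·Hᵀ·S⁻¹ = [158/1063; -100/1063; 144/1063]
x' = x̄ + K·y = [-8461/1063, -3889/1063, 7386/1063]
P' = (I − K·H)·P̄ = [43068/1063 30682/1063 -18500/1063; 30682/1063 30394/1063 -482/1063; -18500/1063 -482/1063 27099/1063]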